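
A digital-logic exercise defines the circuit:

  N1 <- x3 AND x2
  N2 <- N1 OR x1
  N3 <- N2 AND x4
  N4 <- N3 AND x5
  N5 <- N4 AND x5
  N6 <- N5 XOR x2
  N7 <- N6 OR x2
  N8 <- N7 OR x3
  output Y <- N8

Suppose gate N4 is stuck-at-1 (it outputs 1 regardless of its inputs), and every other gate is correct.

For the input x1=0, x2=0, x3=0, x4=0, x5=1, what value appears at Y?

1

Propagate with N4 forced: N1=0, N2=0, N3=0, N4=1 [stuck-at-1], N5=1, N6=1, N7=1, N8=1.
So Y = 1. (Without the fault it would be 0.)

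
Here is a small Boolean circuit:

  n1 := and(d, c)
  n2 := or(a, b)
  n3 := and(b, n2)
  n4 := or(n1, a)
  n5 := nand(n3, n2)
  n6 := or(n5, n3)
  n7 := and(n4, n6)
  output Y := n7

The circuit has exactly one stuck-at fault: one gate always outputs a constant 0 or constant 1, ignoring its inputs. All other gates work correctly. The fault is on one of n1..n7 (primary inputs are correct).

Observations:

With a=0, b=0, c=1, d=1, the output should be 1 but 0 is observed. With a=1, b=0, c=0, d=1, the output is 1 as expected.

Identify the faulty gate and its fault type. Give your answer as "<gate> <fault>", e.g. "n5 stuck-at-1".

n1 stuck-at-0

Fault-free values for test 1 (a=0, b=0, c=1, d=1): n1=1, n2=0, n3=0, n4=1, n5=1, n6=1, n7=1, giving Y=1. Observed 0.
Test 1: faults giving observed 0 are {n1 stuck-at-0, n4 stuck-at-0, n5 stuck-at-0, n6 stuck-at-0, n7 stuck-at-0}.
Test 2 (a=1, b=0, c=0, d=1): fault-free n1=0, n2=1, n3=0, n4=1, n5=1, n6=1, n7=1 → 1; observed 1. Eliminates n4 stuck-at-0, n5 stuck-at-0, n6 stuck-at-0, n7 stuck-at-0.
Only n1 stuck-at-0 is consistent with every test.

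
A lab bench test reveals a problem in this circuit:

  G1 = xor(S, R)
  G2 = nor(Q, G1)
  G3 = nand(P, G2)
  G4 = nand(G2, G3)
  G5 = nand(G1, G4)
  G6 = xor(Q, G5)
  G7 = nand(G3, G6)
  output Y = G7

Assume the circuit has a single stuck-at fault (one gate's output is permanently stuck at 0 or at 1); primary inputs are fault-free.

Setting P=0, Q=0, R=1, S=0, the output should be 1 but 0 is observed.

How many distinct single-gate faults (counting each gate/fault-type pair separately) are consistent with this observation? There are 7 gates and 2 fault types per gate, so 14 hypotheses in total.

Fault-free: G1=1, G2=0, G3=1, G4=1, G5=0, G6=0, G7=1 → 1. Observed 0.
  G1 stuck-at-0: output 0 ✓
  G1 stuck-at-1: output 1 ✗
  G2 stuck-at-0: output 1 ✗
  G2 stuck-at-1: output 0 ✓
  G3 stuck-at-0: output 1 ✗
  G3 stuck-at-1: output 1 ✗
  G4 stuck-at-0: output 0 ✓
  G4 stuck-at-1: output 1 ✗
  G5 stuck-at-0: output 1 ✗
  G5 stuck-at-1: output 0 ✓
  G6 stuck-at-0: output 1 ✗
  G6 stuck-at-1: output 0 ✓
  G7 stuck-at-0: output 0 ✓
  G7 stuck-at-1: output 1 ✗
Consistent faults: {G1 stuck-at-0, G2 stuck-at-1, G4 stuck-at-0, G5 stuck-at-1, G6 stuck-at-1, G7 stuck-at-0} — 6 in all.

6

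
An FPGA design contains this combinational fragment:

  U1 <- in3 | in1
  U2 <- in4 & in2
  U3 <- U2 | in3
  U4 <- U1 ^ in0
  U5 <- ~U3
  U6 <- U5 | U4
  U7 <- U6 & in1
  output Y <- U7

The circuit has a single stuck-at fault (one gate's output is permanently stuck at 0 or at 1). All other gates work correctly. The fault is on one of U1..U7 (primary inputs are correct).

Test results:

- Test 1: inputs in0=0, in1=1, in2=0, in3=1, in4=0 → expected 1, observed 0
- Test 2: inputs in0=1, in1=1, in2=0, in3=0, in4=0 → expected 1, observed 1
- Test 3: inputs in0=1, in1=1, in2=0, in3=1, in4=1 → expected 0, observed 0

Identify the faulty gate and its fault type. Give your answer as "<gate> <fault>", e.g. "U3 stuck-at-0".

Fault-free values for test 1 (in0=0, in1=1, in2=0, in3=1, in4=0): U1=1, U2=0, U3=1, U4=1, U5=0, U6=1, U7=1, giving Y=1. Observed 0.
Test 1: faults giving observed 0 are {U1 stuck-at-0, U4 stuck-at-0, U6 stuck-at-0, U7 stuck-at-0}.
Test 2 (in0=1, in1=1, in2=0, in3=0, in4=0): fault-free U1=1, U2=0, U3=0, U4=0, U5=1, U6=1, U7=1 → 1; observed 1. Eliminates U6 stuck-at-0, U7 stuck-at-0.
Test 3 (in0=1, in1=1, in2=0, in3=1, in4=1): fault-free U1=1, U2=0, U3=1, U4=0, U5=0, U6=0, U7=0 → 0; observed 0. Eliminates U1 stuck-at-0.
Only U4 stuck-at-0 is consistent with every test.

U4 stuck-at-0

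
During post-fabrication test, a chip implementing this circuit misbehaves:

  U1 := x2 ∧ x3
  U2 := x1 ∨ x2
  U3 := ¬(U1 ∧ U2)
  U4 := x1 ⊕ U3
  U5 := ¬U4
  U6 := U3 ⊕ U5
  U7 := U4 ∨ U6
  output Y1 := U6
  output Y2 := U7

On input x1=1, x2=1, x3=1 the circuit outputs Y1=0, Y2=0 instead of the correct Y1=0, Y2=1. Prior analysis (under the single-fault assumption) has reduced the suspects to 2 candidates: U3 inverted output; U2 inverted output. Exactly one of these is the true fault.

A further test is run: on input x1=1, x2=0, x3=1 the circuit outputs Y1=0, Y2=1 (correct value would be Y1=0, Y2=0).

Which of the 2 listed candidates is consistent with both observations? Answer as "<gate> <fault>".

U3 inverted output

Evaluate each candidate on input x1=1, x2=0, x3=1:
  U3 inverted output: U1=0, U2=1, U3=0 [inverted output], U4=1, U5=0, U6=0, U7=1 → Y1=0, Y2=1 — matches
  U2 inverted output: U1=0, U2=0 [inverted output], U3=1, U4=0, U5=1, U6=0, U7=0 → Y1=0, Y2=0 — eliminated
Only U3 inverted output reproduces the observed Y1=0, Y2=1.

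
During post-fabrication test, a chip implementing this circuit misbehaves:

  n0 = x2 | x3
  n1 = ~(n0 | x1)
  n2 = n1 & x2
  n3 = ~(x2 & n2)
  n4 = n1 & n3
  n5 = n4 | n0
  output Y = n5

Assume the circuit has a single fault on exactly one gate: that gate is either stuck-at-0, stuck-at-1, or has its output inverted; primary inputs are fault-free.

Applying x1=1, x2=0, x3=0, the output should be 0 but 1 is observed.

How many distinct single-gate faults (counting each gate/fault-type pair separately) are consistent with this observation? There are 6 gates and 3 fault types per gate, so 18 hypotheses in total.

Fault-free: n0=0, n1=0, n2=0, n3=1, n4=0, n5=0 → 0. Observed 1.
  n0: stuck-at-1, inverted output ✓; others ✗
  n1: stuck-at-1, inverted output ✓; others ✗
  n2: none of the 3 fault types match ✗
  n3: none of the 3 fault types match ✗
  n4: stuck-at-1, inverted output ✓; others ✗
  n5: stuck-at-1, inverted output ✓; others ✗
Consistent faults: {n0 stuck-at-1, n0 inverted output, n1 stuck-at-1, n1 inverted output, n4 stuck-at-1, n4 inverted output, n5 stuck-at-1, n5 inverted output} — 8 in all.

8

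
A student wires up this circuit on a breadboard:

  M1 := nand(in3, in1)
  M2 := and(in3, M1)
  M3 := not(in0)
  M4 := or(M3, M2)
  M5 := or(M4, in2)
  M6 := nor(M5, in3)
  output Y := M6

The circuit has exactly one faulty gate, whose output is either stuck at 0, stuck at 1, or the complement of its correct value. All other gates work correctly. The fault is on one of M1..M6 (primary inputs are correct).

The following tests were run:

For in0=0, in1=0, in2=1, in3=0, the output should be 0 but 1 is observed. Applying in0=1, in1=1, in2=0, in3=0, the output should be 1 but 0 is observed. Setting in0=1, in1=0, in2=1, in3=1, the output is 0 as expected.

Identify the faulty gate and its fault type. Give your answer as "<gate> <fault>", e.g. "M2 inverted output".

Fault-free values for test 1 (in0=0, in1=0, in2=1, in3=0): M1=1, M2=0, M3=1, M4=1, M5=1, M6=0, giving Y=0. Observed 1.
Test 1: faults giving observed 1 are {M5 stuck-at-0, M5 inverted output, M6 stuck-at-1, M6 inverted output}.
Test 2 (in0=1, in1=1, in2=0, in3=0): fault-free M1=1, M2=0, M3=0, M4=0, M5=0, M6=1 → 1; observed 0. Eliminates M5 stuck-at-0, M6 stuck-at-1.
Test 3 (in0=1, in1=0, in2=1, in3=1): fault-free M1=1, M2=1, M3=0, M4=1, M5=1, M6=0 → 0; observed 0. Eliminates M6 inverted output.
Only M5 inverted output is consistent with every test.

M5 inverted output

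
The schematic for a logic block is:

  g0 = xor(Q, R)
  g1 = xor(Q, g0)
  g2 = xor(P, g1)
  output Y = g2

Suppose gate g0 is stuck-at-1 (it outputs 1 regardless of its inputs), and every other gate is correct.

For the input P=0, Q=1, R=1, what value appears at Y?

Propagate with g0 forced: g0=1 [stuck-at-1], g1=0, g2=0.
So Y = 0. (Without the fault it would be 1.)

0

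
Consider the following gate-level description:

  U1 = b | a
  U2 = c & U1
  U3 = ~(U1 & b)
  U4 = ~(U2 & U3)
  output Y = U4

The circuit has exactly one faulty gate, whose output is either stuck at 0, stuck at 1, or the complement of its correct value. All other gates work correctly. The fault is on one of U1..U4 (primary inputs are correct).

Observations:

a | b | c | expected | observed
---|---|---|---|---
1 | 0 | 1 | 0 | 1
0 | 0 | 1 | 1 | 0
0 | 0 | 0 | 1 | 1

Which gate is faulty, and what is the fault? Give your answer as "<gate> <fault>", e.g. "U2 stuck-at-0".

Fault-free values for test 1 (a=1, b=0, c=1): U1=1, U2=1, U3=1, U4=0, giving Y=0. Observed 1.
Test 1: faults giving observed 1 are {U1 stuck-at-0, U1 inverted output, U2 stuck-at-0, U2 inverted output, U3 stuck-at-0, U3 inverted output, U4 stuck-at-1, U4 inverted output}.
Test 2 (a=0, b=0, c=1): fault-free U1=0, U2=0, U3=1, U4=1 → 1; observed 0. Eliminates U1 stuck-at-0, U2 stuck-at-0, U3 stuck-at-0, U3 inverted output, U4 stuck-at-1.
Test 3 (a=0, b=0, c=0): fault-free U1=0, U2=0, U3=1, U4=1 → 1; observed 1. Eliminates U2 inverted output, U4 inverted output.
Only U1 inverted output is consistent with every test.

U1 inverted output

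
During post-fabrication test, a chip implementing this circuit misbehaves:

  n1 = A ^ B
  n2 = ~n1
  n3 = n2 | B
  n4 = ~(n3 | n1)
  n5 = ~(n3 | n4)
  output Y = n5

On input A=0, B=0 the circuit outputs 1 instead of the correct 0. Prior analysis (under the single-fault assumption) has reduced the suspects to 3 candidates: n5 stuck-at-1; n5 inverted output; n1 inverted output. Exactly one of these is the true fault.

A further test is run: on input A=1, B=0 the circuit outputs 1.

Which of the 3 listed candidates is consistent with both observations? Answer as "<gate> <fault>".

n5 stuck-at-1

Evaluate each candidate on input A=1, B=0:
  n5 stuck-at-1: n1=1, n2=0, n3=0, n4=0, n5=1 [stuck-at-1] → 1 — matches
  n5 inverted output: n1=1, n2=0, n3=0, n4=0, n5=0 [inverted output] → 0 — eliminated
  n1 inverted output: n1=0 [inverted output], n2=1, n3=1, n4=0, n5=0 → 0 — eliminated
Only n5 stuck-at-1 reproduces the observed 1.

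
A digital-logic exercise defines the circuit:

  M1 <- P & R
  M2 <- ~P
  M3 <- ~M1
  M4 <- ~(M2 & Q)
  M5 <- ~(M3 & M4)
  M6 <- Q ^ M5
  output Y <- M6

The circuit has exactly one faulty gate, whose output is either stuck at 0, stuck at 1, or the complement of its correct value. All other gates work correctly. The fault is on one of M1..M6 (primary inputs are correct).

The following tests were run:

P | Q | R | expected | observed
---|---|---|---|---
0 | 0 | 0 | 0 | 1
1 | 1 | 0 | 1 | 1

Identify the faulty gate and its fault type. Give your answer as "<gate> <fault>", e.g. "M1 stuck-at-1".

Fault-free values for test 1 (P=0, Q=0, R=0): M1=0, M2=1, M3=1, M4=1, M5=0, M6=0, giving Y=0. Observed 1.
Test 1: faults giving observed 1 are {M1 stuck-at-1, M1 inverted output, M3 stuck-at-0, M3 inverted output, M4 stuck-at-0, M4 inverted output, M5 stuck-at-1, M5 inverted output, M6 stuck-at-1, M6 inverted output}.
Test 2 (P=1, Q=1, R=0): fault-free M1=0, M2=0, M3=1, M4=1, M5=0, M6=1 → 1; observed 1. Eliminates M1 stuck-at-1, M1 inverted output, M3 stuck-at-0, M3 inverted output, M4 stuck-at-0, M4 inverted output, M5 stuck-at-1, M5 inverted output, M6 inverted output.
Only M6 stuck-at-1 is consistent with every test.

M6 stuck-at-1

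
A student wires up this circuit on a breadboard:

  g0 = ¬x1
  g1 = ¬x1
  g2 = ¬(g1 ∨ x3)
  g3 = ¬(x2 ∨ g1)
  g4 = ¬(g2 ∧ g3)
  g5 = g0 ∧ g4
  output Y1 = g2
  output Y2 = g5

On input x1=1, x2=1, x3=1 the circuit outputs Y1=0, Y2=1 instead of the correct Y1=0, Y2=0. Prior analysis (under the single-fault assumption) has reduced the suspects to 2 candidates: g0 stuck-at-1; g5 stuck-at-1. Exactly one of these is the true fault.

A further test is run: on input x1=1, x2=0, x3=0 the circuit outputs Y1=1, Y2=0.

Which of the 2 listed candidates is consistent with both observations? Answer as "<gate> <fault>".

g0 stuck-at-1

Evaluate each candidate on input x1=1, x2=0, x3=0:
  g0 stuck-at-1: g0=1 [stuck-at-1], g1=0, g2=1, g3=1, g4=0, g5=0 → Y1=1, Y2=0 — matches
  g5 stuck-at-1: g0=0, g1=0, g2=1, g3=1, g4=0, g5=1 [stuck-at-1] → Y1=1, Y2=1 — eliminated
Only g0 stuck-at-1 reproduces the observed Y1=1, Y2=0.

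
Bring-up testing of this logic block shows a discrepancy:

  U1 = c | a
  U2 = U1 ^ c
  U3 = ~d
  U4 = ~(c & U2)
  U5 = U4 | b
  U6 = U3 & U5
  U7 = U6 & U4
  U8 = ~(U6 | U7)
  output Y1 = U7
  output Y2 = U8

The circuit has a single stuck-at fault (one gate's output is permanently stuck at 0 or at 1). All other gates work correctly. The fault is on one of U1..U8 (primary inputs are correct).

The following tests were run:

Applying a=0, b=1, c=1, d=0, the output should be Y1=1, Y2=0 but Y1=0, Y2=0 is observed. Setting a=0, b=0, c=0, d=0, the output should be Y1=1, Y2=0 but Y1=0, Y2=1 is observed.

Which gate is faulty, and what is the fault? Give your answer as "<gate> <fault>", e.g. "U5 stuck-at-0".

U4 stuck-at-0

Fault-free values for test 1 (a=0, b=1, c=1, d=0): U1=1, U2=0, U3=1, U4=1, U5=1, U6=1, U7=1, U8=0, giving Y1=1, Y2=0. Observed Y1=0, Y2=0.
Test 1: faults giving observed Y1=0, Y2=0 are {U1 stuck-at-0, U2 stuck-at-1, U4 stuck-at-0, U7 stuck-at-0}.
Test 2 (a=0, b=0, c=0, d=0): fault-free U1=0, U2=0, U3=1, U4=1, U5=1, U6=1, U7=1, U8=0 → Y1=1, Y2=0; observed Y1=0, Y2=1. Eliminates U1 stuck-at-0, U2 stuck-at-1, U7 stuck-at-0.
Only U4 stuck-at-0 is consistent with every test.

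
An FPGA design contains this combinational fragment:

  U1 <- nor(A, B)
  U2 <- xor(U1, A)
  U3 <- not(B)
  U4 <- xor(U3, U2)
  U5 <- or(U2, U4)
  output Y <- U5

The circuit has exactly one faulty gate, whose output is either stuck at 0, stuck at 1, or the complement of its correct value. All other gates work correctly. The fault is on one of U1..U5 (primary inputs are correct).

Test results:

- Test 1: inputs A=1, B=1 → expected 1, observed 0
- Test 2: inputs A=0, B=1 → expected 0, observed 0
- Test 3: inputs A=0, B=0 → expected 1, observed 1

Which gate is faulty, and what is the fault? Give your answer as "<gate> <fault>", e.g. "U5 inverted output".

U2 stuck-at-0

Fault-free values for test 1 (A=1, B=1): U1=0, U2=1, U3=0, U4=1, U5=1, giving Y=1. Observed 0.
Test 1: faults giving observed 0 are {U1 stuck-at-1, U1 inverted output, U2 stuck-at-0, U2 inverted output, U5 stuck-at-0, U5 inverted output}.
Test 2 (A=0, B=1): fault-free U1=0, U2=0, U3=0, U4=0, U5=0 → 0; observed 0. Eliminates U1 stuck-at-1, U1 inverted output, U2 inverted output, U5 inverted output.
Test 3 (A=0, B=0): fault-free U1=1, U2=1, U3=1, U4=0, U5=1 → 1; observed 1. Eliminates U5 stuck-at-0.
Only U2 stuck-at-0 is consistent with every test.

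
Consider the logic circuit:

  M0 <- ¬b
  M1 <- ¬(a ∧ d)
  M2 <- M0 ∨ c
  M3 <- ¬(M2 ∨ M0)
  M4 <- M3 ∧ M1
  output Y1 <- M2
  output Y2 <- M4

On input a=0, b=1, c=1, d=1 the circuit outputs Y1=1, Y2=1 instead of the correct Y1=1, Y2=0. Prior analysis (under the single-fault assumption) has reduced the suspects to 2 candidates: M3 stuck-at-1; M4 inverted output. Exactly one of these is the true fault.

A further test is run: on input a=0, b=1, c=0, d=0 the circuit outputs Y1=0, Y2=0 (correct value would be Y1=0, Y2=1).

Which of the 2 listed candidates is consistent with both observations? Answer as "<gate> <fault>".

M4 inverted output

Evaluate each candidate on input a=0, b=1, c=0, d=0:
  M3 stuck-at-1: M0=0, M1=1, M2=0, M3=1 [stuck-at-1], M4=1 → Y1=0, Y2=1 — eliminated
  M4 inverted output: M0=0, M1=1, M2=0, M3=1, M4=0 [inverted output] → Y1=0, Y2=0 — matches
Only M4 inverted output reproduces the observed Y1=0, Y2=0.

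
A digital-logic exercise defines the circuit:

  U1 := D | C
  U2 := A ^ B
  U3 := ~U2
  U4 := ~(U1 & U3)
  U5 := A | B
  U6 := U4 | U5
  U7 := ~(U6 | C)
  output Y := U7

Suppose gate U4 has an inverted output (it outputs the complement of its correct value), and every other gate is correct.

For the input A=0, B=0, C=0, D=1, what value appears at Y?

Propagate with U4 forced: U1=1, U2=0, U3=1, U4=1 [inverted output], U5=0, U6=1, U7=0.
So Y = 0. (Without the fault it would be 1.)

0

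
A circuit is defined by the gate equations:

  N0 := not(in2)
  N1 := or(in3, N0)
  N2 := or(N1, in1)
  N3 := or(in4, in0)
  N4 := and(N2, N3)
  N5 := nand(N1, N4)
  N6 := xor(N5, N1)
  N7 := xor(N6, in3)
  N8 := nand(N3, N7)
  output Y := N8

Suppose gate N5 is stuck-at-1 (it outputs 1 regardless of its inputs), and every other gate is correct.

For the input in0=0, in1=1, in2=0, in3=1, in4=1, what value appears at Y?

Propagate with N5 forced: N0=1, N1=1, N2=1, N3=1, N4=1, N5=1 [stuck-at-1], N6=0, N7=1, N8=0.
So Y = 0. (Without the fault it would be 1.)

0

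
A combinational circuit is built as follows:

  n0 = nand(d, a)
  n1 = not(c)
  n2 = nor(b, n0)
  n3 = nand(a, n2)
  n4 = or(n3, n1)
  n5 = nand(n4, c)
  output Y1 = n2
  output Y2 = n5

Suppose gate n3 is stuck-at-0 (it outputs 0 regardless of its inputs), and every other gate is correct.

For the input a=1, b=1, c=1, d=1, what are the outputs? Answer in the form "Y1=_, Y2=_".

Propagate with n3 forced: n0=0, n1=0, n2=0, n3=0 [stuck-at-0], n4=0, n5=1.
So the outputs are Y1=0, Y2=1. (Without the fault they would be Y1=0, Y2=0.)

Y1=0, Y2=1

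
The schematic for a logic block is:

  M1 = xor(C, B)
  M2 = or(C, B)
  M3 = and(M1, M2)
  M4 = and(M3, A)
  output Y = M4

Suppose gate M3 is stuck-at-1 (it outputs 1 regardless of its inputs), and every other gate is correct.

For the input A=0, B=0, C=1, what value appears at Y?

Propagate with M3 forced: M1=1, M2=1, M3=1 [stuck-at-1], M4=0.
So Y = 0. (Same as the fault-free value — the fault is masked on this input.)

0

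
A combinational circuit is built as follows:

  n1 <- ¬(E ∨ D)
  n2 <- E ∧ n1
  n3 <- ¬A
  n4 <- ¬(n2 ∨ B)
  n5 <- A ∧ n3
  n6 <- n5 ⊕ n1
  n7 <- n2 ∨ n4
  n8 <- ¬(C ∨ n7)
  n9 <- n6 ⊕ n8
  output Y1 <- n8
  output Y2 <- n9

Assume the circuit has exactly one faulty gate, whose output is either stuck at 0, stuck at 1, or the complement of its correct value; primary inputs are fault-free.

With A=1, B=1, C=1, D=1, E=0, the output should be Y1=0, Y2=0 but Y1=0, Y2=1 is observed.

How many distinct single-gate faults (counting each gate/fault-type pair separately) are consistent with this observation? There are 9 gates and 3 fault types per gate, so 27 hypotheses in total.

Fault-free: n1=0, n2=0, n3=0, n4=0, n5=0, n6=0, n7=0, n8=0, n9=0 → Y1=0, Y2=0. Observed Y1=0, Y2=1.
  n1: stuck-at-1, inverted output ✓; others ✗
  n2: none of the 3 fault types match ✗
  n3: stuck-at-1, inverted output ✓; others ✗
  n4: none of the 3 fault types match ✗
  n5: stuck-at-1, inverted output ✓; others ✗
  n6: stuck-at-1, inverted output ✓; others ✗
  n7: none of the 3 fault types match ✗
  n8: none of the 3 fault types match ✗
  n9: stuck-at-1, inverted output ✓; others ✗
Consistent faults: {n1 stuck-at-1, n1 inverted output, n3 stuck-at-1, n3 inverted output, n5 stuck-at-1, n5 inverted output, n6 stuck-at-1, n6 inverted output, n9 stuck-at-1, n9 inverted output} — 10 in all.

10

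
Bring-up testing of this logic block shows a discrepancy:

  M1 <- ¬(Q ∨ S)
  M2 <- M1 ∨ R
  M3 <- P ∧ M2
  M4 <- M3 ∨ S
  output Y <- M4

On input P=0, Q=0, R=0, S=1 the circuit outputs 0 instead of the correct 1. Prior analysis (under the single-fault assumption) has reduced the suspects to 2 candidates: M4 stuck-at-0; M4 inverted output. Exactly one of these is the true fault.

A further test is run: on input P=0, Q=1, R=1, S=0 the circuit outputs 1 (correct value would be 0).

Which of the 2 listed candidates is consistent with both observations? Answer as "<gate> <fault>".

Evaluate each candidate on input P=0, Q=1, R=1, S=0:
  M4 stuck-at-0: M1=0, M2=1, M3=0, M4=0 [stuck-at-0] → 0 — eliminated
  M4 inverted output: M1=0, M2=1, M3=0, M4=1 [inverted output] → 1 — matches
Only M4 inverted output reproduces the observed 1.

M4 inverted output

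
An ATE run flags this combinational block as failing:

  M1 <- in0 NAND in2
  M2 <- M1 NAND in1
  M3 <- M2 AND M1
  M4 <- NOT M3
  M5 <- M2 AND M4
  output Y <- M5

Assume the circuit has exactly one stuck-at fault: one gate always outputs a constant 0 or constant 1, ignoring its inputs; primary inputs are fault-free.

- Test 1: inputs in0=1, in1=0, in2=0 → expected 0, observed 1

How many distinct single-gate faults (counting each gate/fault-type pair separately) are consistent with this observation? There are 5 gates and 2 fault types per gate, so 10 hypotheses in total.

Fault-free: M1=1, M2=1, M3=1, M4=0, M5=0 → 0. Observed 1.
  M1 stuck-at-0: output 1 ✓
  M1 stuck-at-1: output 0 ✗
  M2 stuck-at-0: output 0 ✗
  M2 stuck-at-1: output 0 ✗
  M3 stuck-at-0: output 1 ✓
  M3 stuck-at-1: output 0 ✗
  M4 stuck-at-0: output 0 ✗
  M4 stuck-at-1: output 1 ✓
  M5 stuck-at-0: output 0 ✗
  M5 stuck-at-1: output 1 ✓
Consistent faults: {M1 stuck-at-0, M3 stuck-at-0, M4 stuck-at-1, M5 stuck-at-1} — 4 in all.

4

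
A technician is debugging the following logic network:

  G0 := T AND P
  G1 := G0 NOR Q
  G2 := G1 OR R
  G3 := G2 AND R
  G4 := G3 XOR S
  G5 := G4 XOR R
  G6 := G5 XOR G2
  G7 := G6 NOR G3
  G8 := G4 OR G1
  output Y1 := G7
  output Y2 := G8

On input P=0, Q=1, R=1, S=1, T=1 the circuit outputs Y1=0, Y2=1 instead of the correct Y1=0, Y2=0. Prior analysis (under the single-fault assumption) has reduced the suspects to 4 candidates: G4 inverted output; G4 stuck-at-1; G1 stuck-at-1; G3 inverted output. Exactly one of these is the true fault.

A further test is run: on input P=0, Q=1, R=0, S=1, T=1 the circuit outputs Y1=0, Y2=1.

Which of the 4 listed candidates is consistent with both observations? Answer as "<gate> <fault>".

Evaluate each candidate on input P=0, Q=1, R=0, S=1, T=1:
  G4 inverted output: G0=0, G1=0, G2=0, G3=0, G4=0 [inverted output], G5=0, G6=0, G7=1, G8=0 → Y1=1, Y2=0 — eliminated
  G4 stuck-at-1: G0=0, G1=0, G2=0, G3=0, G4=1 [stuck-at-1], G5=1, G6=1, G7=0, G8=1 → Y1=0, Y2=1 — matches
  G1 stuck-at-1: G0=0, G1=1 [stuck-at-1], G2=1, G3=0, G4=1, G5=1, G6=0, G7=1, G8=1 → Y1=1, Y2=1 — eliminated
  G3 inverted output: G0=0, G1=0, G2=0, G3=1 [inverted output], G4=0, G5=0, G6=0, G7=0, G8=0 → Y1=0, Y2=0 — eliminated
Only G4 stuck-at-1 reproduces the observed Y1=0, Y2=1.

G4 stuck-at-1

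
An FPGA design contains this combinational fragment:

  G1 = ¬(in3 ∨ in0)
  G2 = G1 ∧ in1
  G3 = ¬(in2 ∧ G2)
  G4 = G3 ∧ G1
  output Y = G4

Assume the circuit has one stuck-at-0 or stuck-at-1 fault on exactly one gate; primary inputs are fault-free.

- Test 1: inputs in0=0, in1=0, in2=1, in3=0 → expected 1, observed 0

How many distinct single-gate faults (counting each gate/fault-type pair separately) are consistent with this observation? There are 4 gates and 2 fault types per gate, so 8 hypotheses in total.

Fault-free: G1=1, G2=0, G3=1, G4=1 → 1. Observed 0.
  G1 stuck-at-0: output 0 ✓
  G1 stuck-at-1: output 1 ✗
  G2 stuck-at-0: output 1 ✗
  G2 stuck-at-1: output 0 ✓
  G3 stuck-at-0: output 0 ✓
  G3 stuck-at-1: output 1 ✗
  G4 stuck-at-0: output 0 ✓
  G4 stuck-at-1: output 1 ✗
Consistent faults: {G1 stuck-at-0, G2 stuck-at-1, G3 stuck-at-0, G4 stuck-at-0} — 4 in all.

4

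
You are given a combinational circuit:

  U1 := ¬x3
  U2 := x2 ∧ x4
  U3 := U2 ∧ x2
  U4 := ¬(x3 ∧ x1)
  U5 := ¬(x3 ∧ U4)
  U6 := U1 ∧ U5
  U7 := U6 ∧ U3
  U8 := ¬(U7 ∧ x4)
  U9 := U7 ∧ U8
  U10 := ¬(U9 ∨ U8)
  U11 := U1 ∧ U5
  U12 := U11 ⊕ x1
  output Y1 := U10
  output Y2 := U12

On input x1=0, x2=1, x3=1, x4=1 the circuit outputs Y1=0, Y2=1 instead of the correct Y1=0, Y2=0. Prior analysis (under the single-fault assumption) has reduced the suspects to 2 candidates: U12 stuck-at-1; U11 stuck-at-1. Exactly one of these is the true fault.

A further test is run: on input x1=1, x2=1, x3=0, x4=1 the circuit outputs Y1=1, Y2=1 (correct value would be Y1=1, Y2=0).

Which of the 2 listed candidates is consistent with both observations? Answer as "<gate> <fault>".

U12 stuck-at-1

Evaluate each candidate on input x1=1, x2=1, x3=0, x4=1:
  U12 stuck-at-1: U1=1, U2=1, U3=1, U4=1, U5=1, U6=1, U7=1, U8=0, U9=0, U10=1, U11=1, U12=1 [stuck-at-1] → Y1=1, Y2=1 — matches
  U11 stuck-at-1: U1=1, U2=1, U3=1, U4=1, U5=1, U6=1, U7=1, U8=0, U9=0, U10=1, U11=1 [stuck-at-1], U12=0 → Y1=1, Y2=0 — eliminated
Only U12 stuck-at-1 reproduces the observed Y1=1, Y2=1.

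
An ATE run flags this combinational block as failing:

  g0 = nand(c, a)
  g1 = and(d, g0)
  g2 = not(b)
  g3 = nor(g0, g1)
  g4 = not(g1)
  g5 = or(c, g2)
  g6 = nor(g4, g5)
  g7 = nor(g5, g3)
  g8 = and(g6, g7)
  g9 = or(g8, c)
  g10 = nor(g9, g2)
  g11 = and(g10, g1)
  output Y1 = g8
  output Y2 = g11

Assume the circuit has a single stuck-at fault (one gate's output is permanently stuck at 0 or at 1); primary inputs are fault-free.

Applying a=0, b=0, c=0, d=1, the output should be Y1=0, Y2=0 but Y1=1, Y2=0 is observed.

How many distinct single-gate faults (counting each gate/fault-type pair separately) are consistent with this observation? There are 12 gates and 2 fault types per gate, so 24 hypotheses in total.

3

Fault-free: g0=1, g1=1, g2=1, g3=0, g4=0, g5=1, g6=0, g7=0, g8=0, g9=0, g10=0, g11=0 → Y1=0, Y2=0. Observed Y1=1, Y2=0.
  g0: none of the 2 fault types match ✗
  g1: none of the 2 fault types match ✗
  g2: stuck-at-0 ✓; others ✗
  g3: none of the 2 fault types match ✗
  g4: none of the 2 fault types match ✗
  g5: stuck-at-0 ✓; others ✗
  g6: none of the 2 fault types match ✗
  g7: none of the 2 fault types match ✗
  g8: stuck-at-1 ✓; others ✗
  g9: none of the 2 fault types match ✗
  g10: none of the 2 fault types match ✗
  g11: none of the 2 fault types match ✗
Consistent faults: {g2 stuck-at-0, g5 stuck-at-0, g8 stuck-at-1} — 3 in all.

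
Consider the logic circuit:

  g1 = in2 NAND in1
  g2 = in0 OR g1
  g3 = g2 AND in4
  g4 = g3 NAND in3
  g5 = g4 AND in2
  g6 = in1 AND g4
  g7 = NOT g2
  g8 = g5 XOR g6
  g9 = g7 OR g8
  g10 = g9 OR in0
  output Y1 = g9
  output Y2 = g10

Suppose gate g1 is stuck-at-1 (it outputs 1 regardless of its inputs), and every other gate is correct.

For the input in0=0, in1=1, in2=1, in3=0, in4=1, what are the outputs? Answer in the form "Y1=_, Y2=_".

Y1=0, Y2=0

Propagate with g1 forced: g1=1 [stuck-at-1], g2=1, g3=1, g4=1, g5=1, g6=1, g7=0, g8=0, g9=0, g10=0.
So the outputs are Y1=0, Y2=0. (Without the fault they would be Y1=1, Y2=1.)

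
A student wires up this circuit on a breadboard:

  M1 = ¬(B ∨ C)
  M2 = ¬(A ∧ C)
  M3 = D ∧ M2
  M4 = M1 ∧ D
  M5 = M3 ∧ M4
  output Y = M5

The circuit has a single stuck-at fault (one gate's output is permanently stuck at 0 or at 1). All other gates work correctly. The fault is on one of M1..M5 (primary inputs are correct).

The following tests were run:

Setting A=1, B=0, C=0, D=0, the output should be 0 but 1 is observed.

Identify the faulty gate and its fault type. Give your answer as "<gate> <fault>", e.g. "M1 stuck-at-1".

Fault-free values for test 1 (A=1, B=0, C=0, D=0): M1=1, M2=1, M3=0, M4=0, M5=0, giving Y=0. Observed 1.
Test 1: faults giving observed 1 are {M5 stuck-at-1}.
Only M5 stuck-at-1 is consistent with every test.

M5 stuck-at-1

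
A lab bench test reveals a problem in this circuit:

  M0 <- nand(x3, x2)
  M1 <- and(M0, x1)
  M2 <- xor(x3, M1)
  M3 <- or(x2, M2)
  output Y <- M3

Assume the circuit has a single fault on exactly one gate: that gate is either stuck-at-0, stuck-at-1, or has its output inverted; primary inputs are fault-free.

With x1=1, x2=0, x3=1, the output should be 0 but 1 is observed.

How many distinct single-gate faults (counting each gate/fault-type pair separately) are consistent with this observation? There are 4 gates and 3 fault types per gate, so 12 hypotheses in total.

8

Fault-free: M0=1, M1=1, M2=0, M3=0 → 0. Observed 1.
  M0 stuck-at-0: output 1 ✓
  M0 stuck-at-1: output 0 ✗
  M0 inverted output: output 1 ✓
  M1 stuck-at-0: output 1 ✓
  M1 stuck-at-1: output 0 ✗
  M1 inverted output: output 1 ✓
  M2 stuck-at-0: output 0 ✗
  M2 stuck-at-1: output 1 ✓
  M2 inverted output: output 1 ✓
  M3 stuck-at-0: output 0 ✗
  M3 stuck-at-1: output 1 ✓
  M3 inverted output: output 1 ✓
Consistent faults: {M0 stuck-at-0, M0 inverted output, M1 stuck-at-0, M1 inverted output, M2 stuck-at-1, M2 inverted output, M3 stuck-at-1, M3 inverted output} — 8 in all.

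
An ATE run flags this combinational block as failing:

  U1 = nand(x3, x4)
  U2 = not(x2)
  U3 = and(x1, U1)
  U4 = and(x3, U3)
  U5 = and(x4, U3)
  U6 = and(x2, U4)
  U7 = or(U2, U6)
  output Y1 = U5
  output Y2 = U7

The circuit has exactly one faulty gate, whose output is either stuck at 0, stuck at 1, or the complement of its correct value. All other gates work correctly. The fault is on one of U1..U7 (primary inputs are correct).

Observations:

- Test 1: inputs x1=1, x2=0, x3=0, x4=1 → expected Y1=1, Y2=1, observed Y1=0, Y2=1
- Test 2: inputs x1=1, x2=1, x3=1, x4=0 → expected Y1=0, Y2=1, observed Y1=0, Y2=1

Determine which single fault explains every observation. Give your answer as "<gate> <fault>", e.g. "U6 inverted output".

Fault-free values for test 1 (x1=1, x2=0, x3=0, x4=1): U1=1, U2=1, U3=1, U4=0, U5=1, U6=0, U7=1, giving Y1=1, Y2=1. Observed Y1=0, Y2=1.
Test 1: faults giving observed Y1=0, Y2=1 are {U1 stuck-at-0, U1 inverted output, U3 stuck-at-0, U3 inverted output, U5 stuck-at-0, U5 inverted output}.
Test 2 (x1=1, x2=1, x3=1, x4=0): fault-free U1=1, U2=0, U3=1, U4=1, U5=0, U6=1, U7=1 → Y1=0, Y2=1; observed Y1=0, Y2=1. Eliminates U1 stuck-at-0, U1 inverted output, U3 stuck-at-0, U3 inverted output, U5 inverted output.
Only U5 stuck-at-0 is consistent with every test.

U5 stuck-at-0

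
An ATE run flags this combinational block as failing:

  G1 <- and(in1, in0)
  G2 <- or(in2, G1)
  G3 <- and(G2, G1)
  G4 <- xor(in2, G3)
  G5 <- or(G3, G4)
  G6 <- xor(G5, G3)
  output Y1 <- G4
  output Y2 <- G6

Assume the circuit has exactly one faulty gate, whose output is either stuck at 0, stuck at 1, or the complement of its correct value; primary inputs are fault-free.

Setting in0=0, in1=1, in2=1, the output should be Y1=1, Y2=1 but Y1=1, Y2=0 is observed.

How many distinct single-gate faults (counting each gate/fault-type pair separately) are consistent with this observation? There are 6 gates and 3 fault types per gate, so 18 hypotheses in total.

4

Fault-free: G1=0, G2=1, G3=0, G4=1, G5=1, G6=1 → Y1=1, Y2=1. Observed Y1=1, Y2=0.
  G1: none of the 3 fault types match ✗
  G2: none of the 3 fault types match ✗
  G3: none of the 3 fault types match ✗
  G4: none of the 3 fault types match ✗
  G5: stuck-at-0, inverted output ✓; others ✗
  G6: stuck-at-0, inverted output ✓; others ✗
Consistent faults: {G5 stuck-at-0, G5 inverted output, G6 stuck-at-0, G6 inverted output} — 4 in all.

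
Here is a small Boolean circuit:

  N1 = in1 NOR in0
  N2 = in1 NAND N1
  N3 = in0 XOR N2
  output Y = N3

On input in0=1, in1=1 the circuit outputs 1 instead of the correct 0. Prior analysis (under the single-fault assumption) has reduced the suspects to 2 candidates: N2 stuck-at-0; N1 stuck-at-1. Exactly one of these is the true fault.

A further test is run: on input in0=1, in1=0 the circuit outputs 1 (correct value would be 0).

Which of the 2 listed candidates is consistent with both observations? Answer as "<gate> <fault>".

Evaluate each candidate on input in0=1, in1=0:
  N2 stuck-at-0: N1=0, N2=0 [stuck-at-0], N3=1 → 1 — matches
  N1 stuck-at-1: N1=1 [stuck-at-1], N2=1, N3=0 → 0 — eliminated
Only N2 stuck-at-0 reproduces the observed 1.

N2 stuck-at-0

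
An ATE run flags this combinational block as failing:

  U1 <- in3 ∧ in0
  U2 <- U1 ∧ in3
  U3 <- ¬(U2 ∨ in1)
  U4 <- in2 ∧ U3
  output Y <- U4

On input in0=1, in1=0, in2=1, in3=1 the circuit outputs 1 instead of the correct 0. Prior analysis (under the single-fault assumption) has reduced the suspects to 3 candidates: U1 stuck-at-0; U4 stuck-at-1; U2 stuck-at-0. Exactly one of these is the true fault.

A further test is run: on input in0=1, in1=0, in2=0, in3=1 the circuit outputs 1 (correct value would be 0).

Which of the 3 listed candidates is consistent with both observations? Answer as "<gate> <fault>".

U4 stuck-at-1

Evaluate each candidate on input in0=1, in1=0, in2=0, in3=1:
  U1 stuck-at-0: U1=0 [stuck-at-0], U2=0, U3=1, U4=0 → 0 — eliminated
  U4 stuck-at-1: U1=1, U2=1, U3=0, U4=1 [stuck-at-1] → 1 — matches
  U2 stuck-at-0: U1=1, U2=0 [stuck-at-0], U3=1, U4=0 → 0 — eliminated
Only U4 stuck-at-1 reproduces the observed 1.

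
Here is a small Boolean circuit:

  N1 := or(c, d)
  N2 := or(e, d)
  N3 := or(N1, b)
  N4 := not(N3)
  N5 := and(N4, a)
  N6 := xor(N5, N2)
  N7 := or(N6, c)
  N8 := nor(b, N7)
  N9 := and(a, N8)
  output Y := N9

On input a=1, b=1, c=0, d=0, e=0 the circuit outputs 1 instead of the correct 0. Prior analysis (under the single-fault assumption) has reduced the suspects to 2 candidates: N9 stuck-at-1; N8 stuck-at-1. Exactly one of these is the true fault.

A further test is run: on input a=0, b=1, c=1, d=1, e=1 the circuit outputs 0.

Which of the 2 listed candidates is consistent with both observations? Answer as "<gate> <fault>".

N8 stuck-at-1

Evaluate each candidate on input a=0, b=1, c=1, d=1, e=1:
  N9 stuck-at-1: N1=1, N2=1, N3=1, N4=0, N5=0, N6=1, N7=1, N8=0, N9=1 [stuck-at-1] → 1 — eliminated
  N8 stuck-at-1: N1=1, N2=1, N3=1, N4=0, N5=0, N6=1, N7=1, N8=1 [stuck-at-1], N9=0 → 0 — matches
Only N8 stuck-at-1 reproduces the observed 0.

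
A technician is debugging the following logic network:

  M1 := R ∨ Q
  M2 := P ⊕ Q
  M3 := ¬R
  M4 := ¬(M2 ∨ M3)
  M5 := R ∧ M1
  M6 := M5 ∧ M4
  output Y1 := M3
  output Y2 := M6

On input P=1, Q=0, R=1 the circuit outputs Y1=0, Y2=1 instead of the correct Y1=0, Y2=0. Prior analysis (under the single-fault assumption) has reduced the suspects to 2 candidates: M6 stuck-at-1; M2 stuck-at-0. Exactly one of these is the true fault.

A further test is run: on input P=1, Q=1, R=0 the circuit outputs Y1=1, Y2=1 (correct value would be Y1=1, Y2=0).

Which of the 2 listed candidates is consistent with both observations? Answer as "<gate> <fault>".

M6 stuck-at-1

Evaluate each candidate on input P=1, Q=1, R=0:
  M6 stuck-at-1: M1=1, M2=0, M3=1, M4=0, M5=0, M6=1 [stuck-at-1] → Y1=1, Y2=1 — matches
  M2 stuck-at-0: M1=1, M2=0 [stuck-at-0], M3=1, M4=0, M5=0, M6=0 → Y1=1, Y2=0 — eliminated
Only M6 stuck-at-1 reproduces the observed Y1=1, Y2=1.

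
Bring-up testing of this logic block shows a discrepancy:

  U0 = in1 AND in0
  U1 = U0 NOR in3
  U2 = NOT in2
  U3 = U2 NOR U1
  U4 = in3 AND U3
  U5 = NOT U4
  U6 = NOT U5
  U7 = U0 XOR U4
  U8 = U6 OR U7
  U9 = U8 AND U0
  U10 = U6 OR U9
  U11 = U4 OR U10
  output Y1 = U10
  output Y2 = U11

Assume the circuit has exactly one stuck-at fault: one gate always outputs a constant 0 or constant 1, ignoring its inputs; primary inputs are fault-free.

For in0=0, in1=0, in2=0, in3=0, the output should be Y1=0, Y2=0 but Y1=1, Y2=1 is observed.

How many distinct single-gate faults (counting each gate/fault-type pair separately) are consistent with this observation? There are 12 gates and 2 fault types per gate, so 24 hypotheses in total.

Fault-free: U0=0, U1=1, U2=1, U3=0, U4=0, U5=1, U6=0, U7=0, U8=0, U9=0, U10=0, U11=0 → Y1=0, Y2=0. Observed Y1=1, Y2=1.
  U0: stuck-at-1 ✓; others ✗
  U1: none of the 2 fault types match ✗
  U2: none of the 2 fault types match ✗
  U3: none of the 2 fault types match ✗
  U4: stuck-at-1 ✓; others ✗
  U5: stuck-at-0 ✓; others ✗
  U6: stuck-at-1 ✓; others ✗
  U7: none of the 2 fault types match ✗
  U8: none of the 2 fault types match ✗
  U9: stuck-at-1 ✓; others ✗
  U10: stuck-at-1 ✓; others ✗
  U11: none of the 2 fault types match ✗
Consistent faults: {U0 stuck-at-1, U4 stuck-at-1, U5 stuck-at-0, U6 stuck-at-1, U9 stuck-at-1, U10 stuck-at-1} — 6 in all.

6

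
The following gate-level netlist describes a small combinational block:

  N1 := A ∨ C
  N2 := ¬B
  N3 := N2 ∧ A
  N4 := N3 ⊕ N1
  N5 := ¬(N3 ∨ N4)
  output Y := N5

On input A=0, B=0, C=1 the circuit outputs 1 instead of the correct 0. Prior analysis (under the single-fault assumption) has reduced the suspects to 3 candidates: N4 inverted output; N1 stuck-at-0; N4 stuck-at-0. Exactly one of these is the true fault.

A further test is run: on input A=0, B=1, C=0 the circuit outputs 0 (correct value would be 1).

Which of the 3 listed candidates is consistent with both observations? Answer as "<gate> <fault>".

N4 inverted output

Evaluate each candidate on input A=0, B=1, C=0:
  N4 inverted output: N1=0, N2=0, N3=0, N4=1 [inverted output], N5=0 → 0 — matches
  N1 stuck-at-0: N1=0 [stuck-at-0], N2=0, N3=0, N4=0, N5=1 → 1 — eliminated
  N4 stuck-at-0: N1=0, N2=0, N3=0, N4=0 [stuck-at-0], N5=1 → 1 — eliminated
Only N4 inverted output reproduces the observed 0.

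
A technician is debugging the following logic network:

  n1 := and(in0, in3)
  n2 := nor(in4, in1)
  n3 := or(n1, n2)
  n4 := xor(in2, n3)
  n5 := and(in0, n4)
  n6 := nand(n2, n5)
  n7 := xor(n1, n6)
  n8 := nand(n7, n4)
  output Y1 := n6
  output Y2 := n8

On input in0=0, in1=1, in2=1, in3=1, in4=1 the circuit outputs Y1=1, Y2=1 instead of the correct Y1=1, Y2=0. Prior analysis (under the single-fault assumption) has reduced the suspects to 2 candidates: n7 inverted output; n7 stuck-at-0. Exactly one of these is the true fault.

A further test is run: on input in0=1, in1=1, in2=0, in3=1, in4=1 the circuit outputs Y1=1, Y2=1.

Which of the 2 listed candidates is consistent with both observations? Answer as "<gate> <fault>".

n7 stuck-at-0

Evaluate each candidate on input in0=1, in1=1, in2=0, in3=1, in4=1:
  n7 inverted output: n1=1, n2=0, n3=1, n4=1, n5=1, n6=1, n7=1 [inverted output], n8=0 → Y1=1, Y2=0 — eliminated
  n7 stuck-at-0: n1=1, n2=0, n3=1, n4=1, n5=1, n6=1, n7=0 [stuck-at-0], n8=1 → Y1=1, Y2=1 — matches
Only n7 stuck-at-0 reproduces the observed Y1=1, Y2=1.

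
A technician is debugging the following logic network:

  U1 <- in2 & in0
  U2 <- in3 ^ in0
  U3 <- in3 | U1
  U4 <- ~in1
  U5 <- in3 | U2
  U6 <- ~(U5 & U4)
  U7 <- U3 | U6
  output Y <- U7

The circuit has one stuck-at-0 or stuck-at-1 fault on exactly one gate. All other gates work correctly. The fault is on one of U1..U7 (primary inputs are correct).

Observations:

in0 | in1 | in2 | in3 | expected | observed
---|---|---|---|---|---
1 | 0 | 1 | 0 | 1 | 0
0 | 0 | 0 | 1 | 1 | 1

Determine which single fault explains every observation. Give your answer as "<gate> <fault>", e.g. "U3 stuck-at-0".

U1 stuck-at-0

Fault-free values for test 1 (in0=1, in1=0, in2=1, in3=0): U1=1, U2=1, U3=1, U4=1, U5=1, U6=0, U7=1, giving Y=1. Observed 0.
Test 1: faults giving observed 0 are {U1 stuck-at-0, U3 stuck-at-0, U7 stuck-at-0}.
Test 2 (in0=0, in1=0, in2=0, in3=1): fault-free U1=0, U2=1, U3=1, U4=1, U5=1, U6=0, U7=1 → 1; observed 1. Eliminates U3 stuck-at-0, U7 stuck-at-0.
Only U1 stuck-at-0 is consistent with every test.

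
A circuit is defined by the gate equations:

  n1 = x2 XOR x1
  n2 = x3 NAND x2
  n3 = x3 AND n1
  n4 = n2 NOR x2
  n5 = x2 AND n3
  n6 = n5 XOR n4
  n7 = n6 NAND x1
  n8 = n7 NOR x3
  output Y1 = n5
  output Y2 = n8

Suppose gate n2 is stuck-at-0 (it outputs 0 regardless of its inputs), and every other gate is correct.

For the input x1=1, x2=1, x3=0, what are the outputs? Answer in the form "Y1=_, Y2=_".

Propagate with n2 forced: n1=0, n2=0 [stuck-at-0], n3=0, n4=0, n5=0, n6=0, n7=1, n8=0.
So the outputs are Y1=0, Y2=0. (Same as the fault-free value — the fault is masked on this input.)

Y1=0, Y2=0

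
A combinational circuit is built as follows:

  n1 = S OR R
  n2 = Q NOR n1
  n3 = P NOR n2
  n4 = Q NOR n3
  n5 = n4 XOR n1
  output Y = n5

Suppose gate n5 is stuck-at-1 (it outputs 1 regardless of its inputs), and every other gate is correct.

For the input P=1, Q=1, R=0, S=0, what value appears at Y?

1

Propagate with n5 forced: n1=0, n2=0, n3=0, n4=0, n5=1 [stuck-at-1].
So Y = 1. (Without the fault it would be 0.)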